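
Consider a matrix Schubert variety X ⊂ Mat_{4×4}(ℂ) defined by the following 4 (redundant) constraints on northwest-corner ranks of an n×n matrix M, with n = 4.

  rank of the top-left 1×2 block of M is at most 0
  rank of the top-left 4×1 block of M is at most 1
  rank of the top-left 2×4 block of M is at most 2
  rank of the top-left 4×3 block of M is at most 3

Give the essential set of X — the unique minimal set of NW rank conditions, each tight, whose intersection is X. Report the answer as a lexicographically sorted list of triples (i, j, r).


Rank table r_w(4×4) implied by the 4 constraints:

  row 1: 0  0  1  1
  row 2: 1  1  2  2
  row 3: 1  2  3  3
  row 4: 1  2  3  4

so w = (3, 1, 2, 4).

|D(w)|=2, |Ess(w)|=1:

[(1, 2, 0)]


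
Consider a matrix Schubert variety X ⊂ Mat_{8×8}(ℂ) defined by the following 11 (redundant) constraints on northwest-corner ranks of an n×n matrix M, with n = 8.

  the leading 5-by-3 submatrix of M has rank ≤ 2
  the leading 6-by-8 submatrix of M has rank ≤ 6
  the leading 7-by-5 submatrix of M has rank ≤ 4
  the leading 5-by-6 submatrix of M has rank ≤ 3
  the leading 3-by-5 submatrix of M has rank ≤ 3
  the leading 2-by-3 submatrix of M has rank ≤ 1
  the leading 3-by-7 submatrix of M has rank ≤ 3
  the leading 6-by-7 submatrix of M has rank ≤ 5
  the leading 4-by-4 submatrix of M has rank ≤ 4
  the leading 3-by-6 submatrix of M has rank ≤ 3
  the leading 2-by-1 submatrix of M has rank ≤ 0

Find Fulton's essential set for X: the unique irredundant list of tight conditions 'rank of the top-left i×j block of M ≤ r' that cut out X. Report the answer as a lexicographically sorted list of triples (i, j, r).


Reconstructing r_w from the 11 given conditions:

  R[1]: 0 1 1 1 1 1 1 1
  R[2]: 0 1 1 2 2 2 2 2
  R[3]: 1 2 2 3 3 3 3 3
  R[4]: 1 2 2 3 3 3 4 4
  R[5]: 1 2 2 3 3 3 4 5
  R[6]: 1 2 3 4 4 4 5 6
  R[7]: 1 2 3 4 4 5 6 7
  R[8]: 1 2 3 4 5 6 7 8

so w = (2, 4, 1, 7, 8, 3, 6, 5).

ℓ(w)=10; the 5 essential cells (i,j,r):

[(2, 1, 0), (2, 3, 1), (5, 3, 2), (5, 6, 3), (7, 5, 4)]


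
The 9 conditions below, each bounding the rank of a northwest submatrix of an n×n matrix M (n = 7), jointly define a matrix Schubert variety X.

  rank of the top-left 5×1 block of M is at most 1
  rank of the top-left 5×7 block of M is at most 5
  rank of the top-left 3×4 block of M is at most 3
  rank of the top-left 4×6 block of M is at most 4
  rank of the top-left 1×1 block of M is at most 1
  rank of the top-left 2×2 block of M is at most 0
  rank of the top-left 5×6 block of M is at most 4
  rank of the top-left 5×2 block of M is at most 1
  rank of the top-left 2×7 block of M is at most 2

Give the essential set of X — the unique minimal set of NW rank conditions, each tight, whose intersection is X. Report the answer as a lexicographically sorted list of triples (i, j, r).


The tightest implied rank at each (i,j), from the 9 conditions:

  row 1: 0, 0, 1, 1, 1, 1, 1
  row 2: 0, 0, 1, 2, 2, 2, 2
  row 3: 1, 1, 2, 3, 3, 3, 3
  row 4: 1, 1, 2, 3, 4, 4, 4
  row 5: 1, 1, 2, 3, 4, 4, 5
  row 6: 1, 2, 3, 4, 5, 5, 6
  row 7: 1, 2, 3, 4, 5, 6, 7

hence w(1..7) = (3, 4, 1, 5, 7, 2, 6).

D(w) has 7 cells with 3 SE-corners; essential set:

[(2, 2, 0), (5, 2, 1), (5, 6, 4)]


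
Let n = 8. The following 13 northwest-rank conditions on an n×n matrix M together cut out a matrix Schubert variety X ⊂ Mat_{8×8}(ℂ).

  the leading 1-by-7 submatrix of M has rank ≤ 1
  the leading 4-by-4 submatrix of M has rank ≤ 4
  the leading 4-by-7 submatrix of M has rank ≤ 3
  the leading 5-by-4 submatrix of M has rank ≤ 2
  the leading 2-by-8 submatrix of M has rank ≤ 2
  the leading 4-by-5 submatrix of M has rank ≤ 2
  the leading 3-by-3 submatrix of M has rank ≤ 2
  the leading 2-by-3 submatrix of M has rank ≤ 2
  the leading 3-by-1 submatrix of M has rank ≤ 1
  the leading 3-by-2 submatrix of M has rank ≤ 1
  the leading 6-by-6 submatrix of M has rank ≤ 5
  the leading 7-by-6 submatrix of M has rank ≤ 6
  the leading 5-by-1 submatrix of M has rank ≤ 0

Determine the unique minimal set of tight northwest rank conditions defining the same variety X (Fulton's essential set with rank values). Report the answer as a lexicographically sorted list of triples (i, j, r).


Computing R[i][j] = min implied NW-rank bound (n=8, 13 conditions):

  i=1: 0  1  1  1  1  1  1  1
  i=2: 0  1  2  2  2  2  2  2
  i=3: 0  1  2  2  2  3  3  3
  i=4: 0  1  2  2  2  3  3  4
  i=5: 0  1  2  2  3  4  4  5
  i=6: 1  2  3  3  4  5  5  6
  i=7: 1  2  3  4  5  6  6  7
  i=8: 1  2  3  4  5  6  7  8

the unique w with this rank table is (2, 3, 6, 8, 5, 1, 4, 7).

Fulton essential set (4 of the 11 Rothe cells):

[(4, 5, 2), (4, 7, 3), (5, 1, 0), (5, 4, 2)]


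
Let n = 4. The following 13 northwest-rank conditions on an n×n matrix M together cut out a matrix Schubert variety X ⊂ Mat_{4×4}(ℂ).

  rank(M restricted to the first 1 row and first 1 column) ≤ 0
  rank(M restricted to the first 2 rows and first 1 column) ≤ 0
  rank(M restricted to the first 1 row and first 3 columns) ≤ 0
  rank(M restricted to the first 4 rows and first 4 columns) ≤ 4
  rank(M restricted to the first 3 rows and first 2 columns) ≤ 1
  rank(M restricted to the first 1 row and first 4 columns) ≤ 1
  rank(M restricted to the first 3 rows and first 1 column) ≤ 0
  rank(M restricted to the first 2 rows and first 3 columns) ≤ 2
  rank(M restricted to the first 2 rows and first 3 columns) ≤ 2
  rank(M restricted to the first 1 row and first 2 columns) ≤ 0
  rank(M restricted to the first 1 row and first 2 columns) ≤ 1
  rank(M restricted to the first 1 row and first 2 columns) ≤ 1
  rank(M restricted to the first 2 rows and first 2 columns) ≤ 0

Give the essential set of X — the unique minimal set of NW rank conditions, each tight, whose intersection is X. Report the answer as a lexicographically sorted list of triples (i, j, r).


Rank table r_w(4×4) implied by the 13 constraints:

  R[1]: 0 0 0 1
  R[2]: 0 0 1 2
  R[3]: 0 1 2 3
  R[4]: 1 2 3 4

second differences of R give the permutation w = (4, 3, 2, 1).

3 SE-corners of the 6-cell Rothe diagram give Ess(w):

[(1, 3, 0), (2, 2, 0), (3, 1, 0)]


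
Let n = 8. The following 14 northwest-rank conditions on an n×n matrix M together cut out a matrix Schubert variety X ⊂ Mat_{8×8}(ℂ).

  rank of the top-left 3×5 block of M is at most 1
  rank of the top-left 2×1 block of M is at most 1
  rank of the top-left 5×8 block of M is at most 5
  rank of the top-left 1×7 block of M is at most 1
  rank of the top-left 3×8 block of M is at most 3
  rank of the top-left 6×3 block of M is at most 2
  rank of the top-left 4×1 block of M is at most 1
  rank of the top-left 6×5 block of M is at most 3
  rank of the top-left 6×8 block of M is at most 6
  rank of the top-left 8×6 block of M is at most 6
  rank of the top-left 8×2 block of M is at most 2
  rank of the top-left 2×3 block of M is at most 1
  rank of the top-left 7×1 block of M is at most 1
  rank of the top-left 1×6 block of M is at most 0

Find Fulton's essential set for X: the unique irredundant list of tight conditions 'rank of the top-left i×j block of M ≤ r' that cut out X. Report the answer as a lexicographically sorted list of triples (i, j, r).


The tightest implied rank at each (i,j), from the 14 conditions:

  row 1: 0 0 0 0 0 0 1 1
  row 2: 1 1 1 1 1 1 2 2
  row 3: 1 1 1 1 1 2 3 3
  row 4: 1 2 2 2 2 3 4 4
  row 5: 1 2 2 3 3 4 5 5
  row 6: 1 2 2 3 3 4 5 6
  row 7: 1 2 3 4 4 5 6 7
  row 8: 1 2 3 4 5 6 7 8

so w = (7, 1, 6, 2, 4, 8, 3, 5).

4 SE-corners of the 13-cell Rothe diagram give Ess(w):

[(1, 6, 0), (3, 5, 1), (6, 3, 2), (6, 5, 3)]


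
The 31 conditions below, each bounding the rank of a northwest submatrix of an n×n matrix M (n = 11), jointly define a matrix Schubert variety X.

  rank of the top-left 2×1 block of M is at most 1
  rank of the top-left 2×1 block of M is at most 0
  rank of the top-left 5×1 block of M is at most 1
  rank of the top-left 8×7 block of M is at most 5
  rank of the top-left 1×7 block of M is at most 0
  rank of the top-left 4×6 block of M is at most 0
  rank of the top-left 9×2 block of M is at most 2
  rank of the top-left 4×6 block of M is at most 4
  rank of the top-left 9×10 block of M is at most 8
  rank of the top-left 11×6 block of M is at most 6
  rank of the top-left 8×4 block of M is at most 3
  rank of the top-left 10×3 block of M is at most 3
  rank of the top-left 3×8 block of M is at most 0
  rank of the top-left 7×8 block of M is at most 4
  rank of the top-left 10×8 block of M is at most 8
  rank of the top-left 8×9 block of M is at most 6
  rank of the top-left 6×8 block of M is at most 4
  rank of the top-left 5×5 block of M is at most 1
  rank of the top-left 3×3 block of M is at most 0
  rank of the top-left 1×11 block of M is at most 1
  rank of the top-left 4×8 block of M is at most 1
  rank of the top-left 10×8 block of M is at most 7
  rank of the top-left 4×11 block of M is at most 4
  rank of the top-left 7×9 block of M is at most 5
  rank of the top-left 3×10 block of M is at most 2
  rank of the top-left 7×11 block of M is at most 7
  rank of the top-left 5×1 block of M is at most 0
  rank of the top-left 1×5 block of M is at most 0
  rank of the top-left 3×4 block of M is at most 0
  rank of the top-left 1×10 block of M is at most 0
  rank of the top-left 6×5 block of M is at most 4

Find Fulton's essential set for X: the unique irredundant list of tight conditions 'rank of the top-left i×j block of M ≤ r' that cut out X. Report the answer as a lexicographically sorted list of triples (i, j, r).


Rank table r_w(11×11) implied by the 31 constraints:

  0 | 0 | 0 | 0 | 0 | 0 | 0 | 0 | 0 | 0 | 1
  0 | 0 | 0 | 0 | 0 | 0 | 0 | 0 | 1 | 1 | 2
  0 | 0 | 0 | 0 | 0 | 0 | 0 | 0 | 1 | 2 | 3
  0 | 0 | 0 | 0 | 0 | 0 | 1 | 1 | 2 | 3 | 4
  0 | 1 | 1 | 1 | 1 | 1 | 2 | 2 | 3 | 4 | 5
  1 | 2 | 2 | 2 | 2 | 2 | 3 | 3 | 4 | 5 | 6
  1 | 2 | 3 | 3 | 3 | 3 | 4 | 4 | 5 | 6 | 7
  1 | 2 | 3 | 3 | 4 | 4 | 5 | 5 | 6 | 7 | 8
  1 | 2 | 3 | 4 | 5 | 5 | 6 | 6 | 7 | 8 | 9
  1 | 2 | 3 | 4 | 5 | 6 | 7 | 7 | 8 | 9 | 10
  1 | 2 | 3 | 4 | 5 | 6 | 7 | 8 | 9 | 10 | 11

so w = (11, 9, 10, 7, 2, 1, 3, 5, 4, 6, 8).

ℓ(w)=34; the 5 essential cells (i,j,r):

[(1, 10, 0), (3, 8, 0), (4, 6, 0), (5, 1, 0), (8, 4, 3)]


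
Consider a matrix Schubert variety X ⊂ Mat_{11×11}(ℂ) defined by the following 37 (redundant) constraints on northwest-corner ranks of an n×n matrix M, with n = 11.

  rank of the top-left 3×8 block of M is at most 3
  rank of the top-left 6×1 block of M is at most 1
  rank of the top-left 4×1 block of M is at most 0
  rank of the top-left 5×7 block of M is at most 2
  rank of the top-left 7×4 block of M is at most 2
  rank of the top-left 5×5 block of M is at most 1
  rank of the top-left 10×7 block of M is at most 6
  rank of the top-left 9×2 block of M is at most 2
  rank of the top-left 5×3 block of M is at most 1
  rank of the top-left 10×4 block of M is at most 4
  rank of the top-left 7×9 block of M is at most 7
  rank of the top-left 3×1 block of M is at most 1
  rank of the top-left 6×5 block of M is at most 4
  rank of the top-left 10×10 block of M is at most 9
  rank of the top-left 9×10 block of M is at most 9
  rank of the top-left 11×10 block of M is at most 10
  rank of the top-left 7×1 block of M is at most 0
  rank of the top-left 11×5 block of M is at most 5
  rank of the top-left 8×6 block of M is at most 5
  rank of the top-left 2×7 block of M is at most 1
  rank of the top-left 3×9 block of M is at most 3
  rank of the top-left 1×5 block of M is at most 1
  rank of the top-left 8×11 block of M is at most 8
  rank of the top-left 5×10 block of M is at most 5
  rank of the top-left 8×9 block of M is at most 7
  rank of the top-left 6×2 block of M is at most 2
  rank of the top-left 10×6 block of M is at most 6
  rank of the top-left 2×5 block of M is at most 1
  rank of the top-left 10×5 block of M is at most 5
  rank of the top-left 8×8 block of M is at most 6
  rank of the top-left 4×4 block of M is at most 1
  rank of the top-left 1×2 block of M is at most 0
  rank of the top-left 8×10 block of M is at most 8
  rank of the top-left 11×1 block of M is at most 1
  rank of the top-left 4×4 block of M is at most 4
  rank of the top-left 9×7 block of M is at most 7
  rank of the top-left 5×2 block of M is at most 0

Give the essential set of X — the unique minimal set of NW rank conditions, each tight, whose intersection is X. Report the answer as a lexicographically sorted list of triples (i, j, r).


The tightest implied rank at each (i,j), from the 37 conditions:

  row 1: 0 | 0 | 1 | 1 | 1 | 1 | 1 | 1 | 1 | 1 | 1
  row 2: 0 | 0 | 1 | 1 | 1 | 1 | 1 | 2 | 2 | 2 | 2
  row 3: 0 | 0 | 1 | 1 | 1 | 2 | 2 | 3 | 3 | 3 | 3
  row 4: 0 | 0 | 1 | 1 | 1 | 2 | 2 | 3 | 4 | 4 | 4
  row 5: 0 | 0 | 1 | 1 | 1 | 2 | 2 | 3 | 4 | 5 | 5
  row 6: 0 | 1 | 2 | 2 | 2 | 3 | 3 | 4 | 5 | 6 | 6
  row 7: 0 | 1 | 2 | 2 | 3 | 4 | 4 | 5 | 6 | 7 | 7
  row 8: 1 | 2 | 3 | 3 | 4 | 5 | 5 | 6 | 7 | 8 | 8
  row 9: 1 | 2 | 3 | 4 | 5 | 6 | 6 | 7 | 8 | 9 | 9
  row 10: 1 | 2 | 3 | 4 | 5 | 6 | 6 | 7 | 8 | 9 | 10
  row 11: 1 | 2 | 3 | 4 | 5 | 6 | 7 | 8 | 9 | 10 | 11

the unique w with this rank table is (3, 8, 6, 9, 10, 2, 5, 1, 4, 11, 7).

7 SE-corners of the 26-cell Rothe diagram give Ess(w):

[(2, 7, 1), (5, 2, 0), (5, 5, 1), (5, 7, 2), (7, 1, 0), (7, 4, 2), (10, 7, 6)]


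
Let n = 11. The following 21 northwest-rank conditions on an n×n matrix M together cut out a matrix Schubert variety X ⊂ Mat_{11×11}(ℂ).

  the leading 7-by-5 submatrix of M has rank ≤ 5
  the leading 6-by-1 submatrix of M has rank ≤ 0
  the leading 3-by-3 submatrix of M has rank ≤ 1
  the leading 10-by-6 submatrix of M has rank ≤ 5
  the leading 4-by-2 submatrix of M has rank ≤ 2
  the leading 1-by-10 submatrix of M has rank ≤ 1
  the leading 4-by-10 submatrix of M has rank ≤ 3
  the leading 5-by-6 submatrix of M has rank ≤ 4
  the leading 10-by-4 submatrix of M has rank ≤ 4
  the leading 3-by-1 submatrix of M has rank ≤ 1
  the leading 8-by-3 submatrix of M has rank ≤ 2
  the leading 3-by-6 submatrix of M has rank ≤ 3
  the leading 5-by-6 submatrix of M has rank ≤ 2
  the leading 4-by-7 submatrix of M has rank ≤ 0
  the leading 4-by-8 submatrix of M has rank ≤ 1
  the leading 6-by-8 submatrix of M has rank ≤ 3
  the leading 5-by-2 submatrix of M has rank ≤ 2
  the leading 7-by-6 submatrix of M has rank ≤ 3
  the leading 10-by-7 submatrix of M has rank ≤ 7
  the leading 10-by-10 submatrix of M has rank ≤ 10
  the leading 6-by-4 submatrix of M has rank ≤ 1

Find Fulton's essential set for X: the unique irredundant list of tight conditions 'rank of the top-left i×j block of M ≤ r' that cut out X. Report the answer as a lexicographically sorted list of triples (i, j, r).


Computing R[i][j] = min implied NW-rank bound (n=11, 21 conditions):

  i=1: 0 | 0 | 0 | 0 | 0 | 0 | 0 | 1 | 1 | 1 | 1
  i=2: 0 | 0 | 0 | 0 | 0 | 0 | 0 | 1 | 2 | 2 | 2
  i=3: 0 | 0 | 0 | 0 | 0 | 0 | 0 | 1 | 2 | 3 | 3
  i=4: 0 | 0 | 0 | 0 | 0 | 0 | 0 | 1 | 2 | 3 | 4
  i=5: 0 | 1 | 1 | 1 | 1 | 1 | 1 | 2 | 3 | 4 | 5
  i=6: 0 | 1 | 1 | 1 | 2 | 2 | 2 | 3 | 4 | 5 | 6
  i=7: 1 | 2 | 2 | 2 | 3 | 3 | 3 | 4 | 5 | 6 | 7
  i=8: 1 | 2 | 2 | 3 | 4 | 4 | 4 | 5 | 6 | 7 | 8
  i=9: 1 | 2 | 3 | 4 | 5 | 5 | 5 | 6 | 7 | 8 | 9
  i=10: 1 | 2 | 3 | 4 | 5 | 5 | 6 | 7 | 8 | 9 | 10
  i=11: 1 | 2 | 3 | 4 | 5 | 6 | 7 | 8 | 9 | 10 | 11

the unique w with this rank table is (8, 9, 10, 11, 2, 5, 1, 4, 3, 7, 6).

|D(w)|=34, |Ess(w)|=5:

[(4, 7, 0), (6, 1, 0), (6, 4, 1), (8, 3, 2), (10, 6, 5)]


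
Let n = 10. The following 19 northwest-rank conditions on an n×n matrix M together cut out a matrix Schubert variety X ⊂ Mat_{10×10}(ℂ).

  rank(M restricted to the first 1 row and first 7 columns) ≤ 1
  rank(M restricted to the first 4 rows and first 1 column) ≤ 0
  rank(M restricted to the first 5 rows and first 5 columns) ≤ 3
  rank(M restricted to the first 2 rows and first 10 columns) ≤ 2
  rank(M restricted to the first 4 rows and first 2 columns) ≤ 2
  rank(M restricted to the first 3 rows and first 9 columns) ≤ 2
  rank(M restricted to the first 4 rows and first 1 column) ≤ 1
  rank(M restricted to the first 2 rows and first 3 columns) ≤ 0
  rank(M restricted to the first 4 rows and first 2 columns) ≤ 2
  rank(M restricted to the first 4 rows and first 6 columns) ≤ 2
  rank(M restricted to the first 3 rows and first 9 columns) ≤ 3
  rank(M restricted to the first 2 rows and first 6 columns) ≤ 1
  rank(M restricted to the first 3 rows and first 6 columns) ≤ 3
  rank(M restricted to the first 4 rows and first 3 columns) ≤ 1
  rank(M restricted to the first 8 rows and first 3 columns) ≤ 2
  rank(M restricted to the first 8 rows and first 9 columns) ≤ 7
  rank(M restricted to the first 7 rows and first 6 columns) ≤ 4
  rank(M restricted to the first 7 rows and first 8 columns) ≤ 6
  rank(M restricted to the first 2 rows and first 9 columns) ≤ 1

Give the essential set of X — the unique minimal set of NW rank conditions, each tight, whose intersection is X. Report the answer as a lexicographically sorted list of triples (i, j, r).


Propagating the 19 rank bounds to every northwest block:

  R[1]: 0  0  0  1  1  1  1  1  1  1
  R[2]: 0  0  0  1  1  1  1  1  1  2
  R[3]: 0  1  1  2  2  2  2  2  2  3
  R[4]: 0  1  1  2  2  2  3  3  3  4
  R[5]: 1  2  2  3  3  3  4  4  4  5
  R[6]: 1  2  2  3  4  4  5  5  5  6
  R[7]: 1  2  2  3  4  4  5  6  6  7
  R[8]: 1  2  2  3  4  5  6  7  7  8
  R[9]: 1  2  3  4  5  6  7  8  8  9
  R[10]: 1  2  3  4  5  6  7  8  9  10

reading off 1-entries of Δ²R: w = (4, 10, 2, 7, 1, 5, 8, 6, 3, 9).

Fulton essential set (7 of the 20 Rothe cells):

[(2, 3, 0), (2, 9, 1), (4, 1, 0), (4, 3, 1), (4, 6, 2), (7, 6, 4), (8, 3, 2)]


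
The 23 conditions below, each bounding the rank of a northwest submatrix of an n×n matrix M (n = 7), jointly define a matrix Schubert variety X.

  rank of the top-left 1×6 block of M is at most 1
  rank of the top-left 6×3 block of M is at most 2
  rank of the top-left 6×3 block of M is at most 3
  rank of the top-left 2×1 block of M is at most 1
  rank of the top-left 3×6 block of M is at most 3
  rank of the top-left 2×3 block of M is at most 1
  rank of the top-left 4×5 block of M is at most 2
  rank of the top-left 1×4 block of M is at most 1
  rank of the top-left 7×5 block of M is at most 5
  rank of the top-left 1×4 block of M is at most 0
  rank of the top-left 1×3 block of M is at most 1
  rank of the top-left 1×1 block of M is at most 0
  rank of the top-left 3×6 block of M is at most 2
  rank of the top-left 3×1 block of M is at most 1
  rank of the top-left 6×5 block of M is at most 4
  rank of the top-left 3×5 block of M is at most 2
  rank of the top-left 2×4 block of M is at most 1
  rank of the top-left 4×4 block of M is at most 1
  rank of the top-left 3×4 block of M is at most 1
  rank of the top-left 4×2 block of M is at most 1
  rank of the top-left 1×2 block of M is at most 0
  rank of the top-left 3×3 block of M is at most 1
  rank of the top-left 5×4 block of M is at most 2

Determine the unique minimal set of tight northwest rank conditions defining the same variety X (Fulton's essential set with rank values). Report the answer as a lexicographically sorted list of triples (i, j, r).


Rank table r_w(7×7) implied by the 23 constraints:

  row 1: 0  0  0  0  1  1  1
  row 2: 1  1  1  1  2  2  2
  row 3: 1  1  1  1  2  2  3
  row 4: 1  1  1  1  2  3  4
  row 5: 1  2  2  2  3  4  5
  row 6: 1  2  2  3  4  5  6
  row 7: 1  2  3  4  5  6  7

second differences of R give the permutation w = (5, 1, 7, 6, 2, 4, 3).

Fulton essential set (4 of the 12 Rothe cells):

[(1, 4, 0), (3, 6, 2), (4, 4, 1), (6, 3, 2)]


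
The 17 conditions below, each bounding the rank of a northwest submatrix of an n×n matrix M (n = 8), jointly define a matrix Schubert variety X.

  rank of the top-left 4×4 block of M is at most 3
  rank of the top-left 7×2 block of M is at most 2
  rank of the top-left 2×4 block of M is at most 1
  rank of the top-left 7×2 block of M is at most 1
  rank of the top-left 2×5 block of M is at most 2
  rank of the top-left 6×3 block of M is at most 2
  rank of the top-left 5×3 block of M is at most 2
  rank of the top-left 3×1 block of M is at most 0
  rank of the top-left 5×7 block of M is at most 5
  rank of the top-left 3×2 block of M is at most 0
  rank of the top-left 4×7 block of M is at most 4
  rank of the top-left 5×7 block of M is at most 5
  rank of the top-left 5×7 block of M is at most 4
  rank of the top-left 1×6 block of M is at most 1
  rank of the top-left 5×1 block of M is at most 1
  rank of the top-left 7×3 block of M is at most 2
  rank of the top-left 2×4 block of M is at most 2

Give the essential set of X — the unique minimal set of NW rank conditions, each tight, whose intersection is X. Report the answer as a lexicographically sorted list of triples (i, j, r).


Reconstructing r_w from the 17 given conditions:

  i=1: 0 | 0 | 1 | 1 | 1 | 1 | 1 | 1
  i=2: 0 | 0 | 1 | 1 | 2 | 2 | 2 | 2
  i=3: 0 | 0 | 1 | 2 | 3 | 3 | 3 | 3
  i=4: 1 | 1 | 2 | 3 | 4 | 4 | 4 | 4
  i=5: 1 | 1 | 2 | 3 | 4 | 4 | 4 | 5
  i=6: 1 | 1 | 2 | 3 | 4 | 5 | 5 | 6
  i=7: 1 | 1 | 2 | 3 | 4 | 5 | 6 | 7
  i=8: 1 | 2 | 3 | 4 | 5 | 6 | 7 | 8

reading off 1-entries of Δ²R: w = (3, 5, 4, 1, 8, 6, 7, 2).

Fulton essential set (4 of the 12 Rothe cells):

[(2, 4, 1), (3, 2, 0), (5, 7, 4), (7, 2, 1)]


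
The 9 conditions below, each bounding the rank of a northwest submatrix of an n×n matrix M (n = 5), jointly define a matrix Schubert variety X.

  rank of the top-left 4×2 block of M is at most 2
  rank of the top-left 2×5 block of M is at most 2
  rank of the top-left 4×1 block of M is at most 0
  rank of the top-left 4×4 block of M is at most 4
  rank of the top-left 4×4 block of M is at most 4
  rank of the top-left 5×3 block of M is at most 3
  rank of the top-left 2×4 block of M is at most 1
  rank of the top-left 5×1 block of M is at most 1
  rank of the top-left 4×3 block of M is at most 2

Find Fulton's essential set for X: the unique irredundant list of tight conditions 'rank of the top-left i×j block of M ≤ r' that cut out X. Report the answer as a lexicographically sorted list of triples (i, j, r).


Rank table r_w(5×5) implied by the 9 constraints:

  0 1 1 1 1
  0 1 1 1 2
  0 1 2 2 3
  0 1 2 3 4
  1 2 3 4 5

giving w = (2, 5, 3, 4, 1) via Δ²R.

Fulton essential set (2 of the 6 Rothe cells):

[(2, 4, 1), (4, 1, 0)]


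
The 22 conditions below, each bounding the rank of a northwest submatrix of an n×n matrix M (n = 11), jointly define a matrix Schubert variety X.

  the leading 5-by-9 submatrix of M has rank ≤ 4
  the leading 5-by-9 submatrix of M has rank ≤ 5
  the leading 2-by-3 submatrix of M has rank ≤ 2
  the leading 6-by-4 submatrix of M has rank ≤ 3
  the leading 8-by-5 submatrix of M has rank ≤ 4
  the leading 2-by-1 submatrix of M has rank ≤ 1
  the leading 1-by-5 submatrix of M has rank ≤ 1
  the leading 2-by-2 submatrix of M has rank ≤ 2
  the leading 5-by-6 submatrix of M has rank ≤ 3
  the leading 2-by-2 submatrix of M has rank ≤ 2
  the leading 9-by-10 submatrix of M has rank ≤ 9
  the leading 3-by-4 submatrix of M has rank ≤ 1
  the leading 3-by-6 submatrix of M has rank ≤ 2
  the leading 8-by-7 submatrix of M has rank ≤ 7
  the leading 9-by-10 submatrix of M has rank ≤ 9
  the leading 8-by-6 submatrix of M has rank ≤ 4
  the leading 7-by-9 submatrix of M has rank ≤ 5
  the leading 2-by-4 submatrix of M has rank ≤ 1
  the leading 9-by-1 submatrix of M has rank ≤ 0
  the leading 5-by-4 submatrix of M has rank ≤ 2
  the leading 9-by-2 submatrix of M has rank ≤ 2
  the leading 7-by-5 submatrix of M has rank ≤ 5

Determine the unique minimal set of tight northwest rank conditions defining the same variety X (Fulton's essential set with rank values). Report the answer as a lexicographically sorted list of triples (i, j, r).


Rank table r_w(11×11) implied by the 22 constraints:

  i=1: 0  1  1  1  1  1  1  1  1  1  1
  i=2: 0  1  1  1  2  2  2  2  2  2  2
  i=3: 0  1  1  1  2  2  3  3  3  3  3
  i=4: 0  1  2  2  3  3  4  4  4  4  4
  i=5: 0  1  2  2  3  3  4  4  4  5  5
  i=6: 0  1  2  3  4  4  5  5  5  6  6
  i=7: 0  1  2  3  4  4  5  5  5  6  7
  i=8: 0  1  2  3  4  4  5  6  6  7  8
  i=9: 0  1  2  3  4  5  6  7  7  8  9
  i=10: 1  2  3  4  5  6  7  8  8  9  10
  i=11: 1  2  3  4  5  6  7  8  9  10  11

hence w(1..11) = (2, 5, 7, 3, 10, 4, 11, 8, 6, 1, 9).

|D(w)|=22, |Ess(w)|=8:

[(3, 4, 1), (3, 6, 2), (5, 4, 2), (5, 6, 3), (5, 9, 4), (7, 9, 5), (8, 6, 4), (9, 1, 0)]


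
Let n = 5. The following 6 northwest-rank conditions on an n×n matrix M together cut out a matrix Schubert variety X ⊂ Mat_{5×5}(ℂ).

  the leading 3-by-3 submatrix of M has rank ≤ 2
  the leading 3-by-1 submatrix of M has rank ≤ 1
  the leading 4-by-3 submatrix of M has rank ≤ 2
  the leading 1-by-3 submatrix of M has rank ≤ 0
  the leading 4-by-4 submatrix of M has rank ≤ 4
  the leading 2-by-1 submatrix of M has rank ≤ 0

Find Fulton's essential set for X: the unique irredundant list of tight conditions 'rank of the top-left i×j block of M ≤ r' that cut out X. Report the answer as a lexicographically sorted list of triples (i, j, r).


Computing R[i][j] = min implied NW-rank bound (n=5, 6 conditions):

  row 1: 0 0 0 1 1
  row 2: 0 1 1 2 2
  row 3: 1 2 2 3 3
  row 4: 1 2 2 3 4
  row 5: 1 2 3 4 5

reading off 1-entries of Δ²R: w = (4, 2, 1, 5, 3).

3 SE-corners of the 5-cell Rothe diagram give Ess(w):

[(1, 3, 0), (2, 1, 0), (4, 3, 2)]


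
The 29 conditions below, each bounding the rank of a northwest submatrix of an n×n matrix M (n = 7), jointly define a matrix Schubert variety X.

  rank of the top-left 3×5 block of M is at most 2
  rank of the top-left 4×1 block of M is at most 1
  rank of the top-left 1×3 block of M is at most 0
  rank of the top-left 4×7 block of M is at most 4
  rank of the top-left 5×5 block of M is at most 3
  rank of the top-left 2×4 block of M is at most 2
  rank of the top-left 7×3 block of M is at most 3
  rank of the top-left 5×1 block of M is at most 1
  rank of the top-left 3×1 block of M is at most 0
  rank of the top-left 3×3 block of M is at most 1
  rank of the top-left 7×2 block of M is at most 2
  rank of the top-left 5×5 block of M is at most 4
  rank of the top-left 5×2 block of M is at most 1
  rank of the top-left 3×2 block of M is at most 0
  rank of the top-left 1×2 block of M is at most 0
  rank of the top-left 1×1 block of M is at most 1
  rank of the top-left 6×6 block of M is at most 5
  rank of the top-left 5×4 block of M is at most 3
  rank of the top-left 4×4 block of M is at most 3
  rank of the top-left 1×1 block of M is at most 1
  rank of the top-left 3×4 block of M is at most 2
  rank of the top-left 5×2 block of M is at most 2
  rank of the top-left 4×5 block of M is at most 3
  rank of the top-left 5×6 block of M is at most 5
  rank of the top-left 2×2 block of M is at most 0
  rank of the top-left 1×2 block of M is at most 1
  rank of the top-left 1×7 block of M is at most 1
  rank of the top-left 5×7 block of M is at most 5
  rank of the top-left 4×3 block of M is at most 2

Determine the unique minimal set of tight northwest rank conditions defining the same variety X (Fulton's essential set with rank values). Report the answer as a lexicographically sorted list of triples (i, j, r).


Reconstructing r_w from the 29 given conditions:

  i=1: 0  0  0  1  1  1  1
  i=2: 0  0  1  2  2  2  2
  i=3: 0  0  1  2  2  3  3
  i=4: 1  1  2  3  3  4  4
  i=5: 1  1  2  3  3  4  5
  i=6: 1  2  3  4  4  5  6
  i=7: 1  2  3  4  5  6  7

second differences of R give the permutation w = (4, 3, 6, 1, 7, 2, 5).

Fulton essential set (5 of the 10 Rothe cells):

[(1, 3, 0), (3, 2, 0), (3, 5, 2), (5, 2, 1), (5, 5, 3)]


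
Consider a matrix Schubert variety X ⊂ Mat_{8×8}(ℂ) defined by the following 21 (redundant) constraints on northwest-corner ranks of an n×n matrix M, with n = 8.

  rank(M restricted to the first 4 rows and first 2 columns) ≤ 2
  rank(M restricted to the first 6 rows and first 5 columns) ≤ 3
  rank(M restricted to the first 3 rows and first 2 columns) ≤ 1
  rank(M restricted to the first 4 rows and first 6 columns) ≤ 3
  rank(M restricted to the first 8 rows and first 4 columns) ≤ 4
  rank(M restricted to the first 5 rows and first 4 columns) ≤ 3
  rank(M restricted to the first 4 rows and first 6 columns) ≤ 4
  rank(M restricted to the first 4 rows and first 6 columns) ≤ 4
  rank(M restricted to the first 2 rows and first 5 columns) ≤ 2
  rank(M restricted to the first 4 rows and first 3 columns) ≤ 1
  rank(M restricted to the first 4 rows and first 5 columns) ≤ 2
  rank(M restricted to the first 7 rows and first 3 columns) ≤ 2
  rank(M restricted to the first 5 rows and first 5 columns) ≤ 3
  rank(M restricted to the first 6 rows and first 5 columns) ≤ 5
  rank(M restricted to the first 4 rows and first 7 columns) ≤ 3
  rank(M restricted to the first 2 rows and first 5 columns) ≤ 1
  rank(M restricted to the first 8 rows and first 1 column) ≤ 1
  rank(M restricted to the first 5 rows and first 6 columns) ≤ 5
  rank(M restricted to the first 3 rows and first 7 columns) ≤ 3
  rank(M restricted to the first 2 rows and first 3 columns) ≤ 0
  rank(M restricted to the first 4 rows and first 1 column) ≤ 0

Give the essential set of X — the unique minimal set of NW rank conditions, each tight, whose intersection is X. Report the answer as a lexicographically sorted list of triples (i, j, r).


Rank table r_w(8×8) implied by the 21 constraints:

  0 0 0 1 1 1 1 1
  0 0 0 1 1 2 2 2
  0 1 1 2 2 3 3 3
  0 1 1 2 2 3 3 4
  1 2 2 3 3 4 4 5
  1 2 2 3 3 4 5 6
  1 2 2 3 4 5 6 7
  1 2 3 4 5 6 7 8

giving w = (4, 6, 2, 8, 1, 7, 5, 3) via Δ²R.

8 SE-corners of the 15-cell Rothe diagram give Ess(w):

[(2, 3, 0), (2, 5, 1), (4, 1, 0), (4, 3, 1), (4, 5, 2), (4, 7, 3), (6, 5, 3), (7, 3, 2)]


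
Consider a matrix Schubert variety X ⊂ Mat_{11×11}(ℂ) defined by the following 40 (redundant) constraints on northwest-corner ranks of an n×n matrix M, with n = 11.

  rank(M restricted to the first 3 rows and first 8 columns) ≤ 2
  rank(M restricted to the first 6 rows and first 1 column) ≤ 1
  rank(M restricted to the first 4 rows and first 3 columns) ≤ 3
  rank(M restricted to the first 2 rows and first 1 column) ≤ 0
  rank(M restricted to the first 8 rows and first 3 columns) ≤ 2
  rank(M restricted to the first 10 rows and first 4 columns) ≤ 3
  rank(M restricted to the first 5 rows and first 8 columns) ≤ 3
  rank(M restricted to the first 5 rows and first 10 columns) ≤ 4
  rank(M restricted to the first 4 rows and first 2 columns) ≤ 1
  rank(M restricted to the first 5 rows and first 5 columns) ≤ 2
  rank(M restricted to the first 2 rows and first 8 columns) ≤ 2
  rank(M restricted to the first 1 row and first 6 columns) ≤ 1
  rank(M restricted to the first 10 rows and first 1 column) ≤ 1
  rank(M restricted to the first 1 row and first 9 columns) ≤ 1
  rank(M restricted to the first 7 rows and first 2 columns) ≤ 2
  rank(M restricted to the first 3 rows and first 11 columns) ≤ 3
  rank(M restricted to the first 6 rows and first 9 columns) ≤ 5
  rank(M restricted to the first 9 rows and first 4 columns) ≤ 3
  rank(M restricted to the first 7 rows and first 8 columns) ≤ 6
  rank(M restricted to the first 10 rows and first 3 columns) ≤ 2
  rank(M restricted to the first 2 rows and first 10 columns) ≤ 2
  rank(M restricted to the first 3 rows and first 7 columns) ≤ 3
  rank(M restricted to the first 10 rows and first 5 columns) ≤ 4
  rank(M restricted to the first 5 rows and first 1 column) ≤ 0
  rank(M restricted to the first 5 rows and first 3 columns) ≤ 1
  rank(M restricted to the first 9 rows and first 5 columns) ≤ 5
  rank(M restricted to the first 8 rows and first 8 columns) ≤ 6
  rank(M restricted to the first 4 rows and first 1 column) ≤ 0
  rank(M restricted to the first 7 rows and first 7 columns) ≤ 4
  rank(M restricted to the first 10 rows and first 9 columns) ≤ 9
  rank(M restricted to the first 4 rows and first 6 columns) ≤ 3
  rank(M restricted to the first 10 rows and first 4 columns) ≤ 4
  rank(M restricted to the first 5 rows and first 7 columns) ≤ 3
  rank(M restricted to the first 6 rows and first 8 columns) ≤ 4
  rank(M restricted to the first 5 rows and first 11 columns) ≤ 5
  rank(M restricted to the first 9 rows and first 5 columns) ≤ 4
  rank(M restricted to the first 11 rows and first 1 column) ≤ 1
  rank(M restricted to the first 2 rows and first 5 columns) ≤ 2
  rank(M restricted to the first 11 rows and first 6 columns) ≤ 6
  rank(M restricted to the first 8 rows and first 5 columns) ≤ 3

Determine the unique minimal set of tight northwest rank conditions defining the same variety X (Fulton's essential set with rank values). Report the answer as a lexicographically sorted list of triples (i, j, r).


Rank table r_w(11×11) implied by the 40 constraints:

  0 1 1 1 1 1 1 1 1 1 1
  0 1 1 2 2 2 2 2 2 2 2
  0 1 1 2 2 2 2 2 3 3 3
  0 1 1 2 2 3 3 3 4 4 4
  0 1 1 2 2 3 3 3 4 4 5
  1 2 2 3 3 4 4 4 5 5 6
  1 2 2 3 3 4 4 5 6 6 7
  1 2 2 3 3 4 5 6 7 7 8
  1 2 2 3 4 5 6 7 8 8 9
  1 2 2 3 4 5 6 7 8 9 10
  1 2 3 4 5 6 7 8 9 10 11

hence w(1..11) = (2, 4, 9, 6, 11, 1, 8, 7, 5, 10, 3).

Fulton essential set (9 of the 25 Rothe cells):

[(3, 8, 2), (5, 1, 0), (5, 3, 1), (5, 5, 2), (5, 8, 3), (5, 10, 4), (7, 7, 4), (8, 5, 3), (10, 3, 2)]


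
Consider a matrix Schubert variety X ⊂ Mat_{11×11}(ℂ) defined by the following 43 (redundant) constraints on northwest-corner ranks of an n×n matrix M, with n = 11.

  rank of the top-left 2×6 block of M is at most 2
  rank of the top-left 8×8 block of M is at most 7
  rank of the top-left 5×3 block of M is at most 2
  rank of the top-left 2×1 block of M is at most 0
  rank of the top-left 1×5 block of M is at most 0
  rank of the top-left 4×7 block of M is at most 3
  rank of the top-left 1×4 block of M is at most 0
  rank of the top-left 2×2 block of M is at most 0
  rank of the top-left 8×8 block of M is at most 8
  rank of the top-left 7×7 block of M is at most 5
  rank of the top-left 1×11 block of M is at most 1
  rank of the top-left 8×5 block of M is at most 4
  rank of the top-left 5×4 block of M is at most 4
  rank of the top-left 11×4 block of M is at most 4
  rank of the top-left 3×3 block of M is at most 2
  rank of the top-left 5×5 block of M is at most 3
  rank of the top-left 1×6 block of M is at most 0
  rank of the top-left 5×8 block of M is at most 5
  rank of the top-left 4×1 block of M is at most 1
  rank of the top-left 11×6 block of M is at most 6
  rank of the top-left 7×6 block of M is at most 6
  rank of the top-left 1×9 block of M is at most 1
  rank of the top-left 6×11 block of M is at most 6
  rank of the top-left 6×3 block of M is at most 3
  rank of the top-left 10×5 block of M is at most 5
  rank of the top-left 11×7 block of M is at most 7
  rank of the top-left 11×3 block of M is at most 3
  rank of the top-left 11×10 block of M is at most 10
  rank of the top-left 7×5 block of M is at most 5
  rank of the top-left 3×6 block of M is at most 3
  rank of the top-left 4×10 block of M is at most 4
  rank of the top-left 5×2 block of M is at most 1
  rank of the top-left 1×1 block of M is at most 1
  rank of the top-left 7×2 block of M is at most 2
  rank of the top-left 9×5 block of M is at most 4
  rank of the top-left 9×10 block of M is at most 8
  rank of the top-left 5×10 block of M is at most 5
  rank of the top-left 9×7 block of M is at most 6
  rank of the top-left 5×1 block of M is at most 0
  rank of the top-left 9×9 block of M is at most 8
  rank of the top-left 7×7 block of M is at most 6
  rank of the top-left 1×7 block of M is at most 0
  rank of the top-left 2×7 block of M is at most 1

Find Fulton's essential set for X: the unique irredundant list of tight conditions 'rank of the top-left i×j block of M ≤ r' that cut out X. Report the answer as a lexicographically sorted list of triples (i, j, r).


Recovering R(i,j) via the rank-extension bound from the 43 conditions:

  0, 0, 0, 0, 0, 0, 0, 1, 1, 1, 1
  0, 0, 1, 1, 1, 1, 1, 2, 2, 2, 2
  0, 1, 2, 2, 2, 2, 2, 3, 3, 3, 3
  0, 1, 2, 3, 3, 3, 3, 4, 4, 4, 4
  0, 1, 2, 3, 3, 4, 4, 5, 5, 5, 5
  1, 2, 3, 4, 4, 5, 5, 6, 6, 6, 6
  1, 2, 3, 4, 4, 5, 5, 6, 7, 7, 7
  1, 2, 3, 4, 4, 5, 6, 7, 8, 8, 8
  1, 2, 3, 4, 4, 5, 6, 7, 8, 8, 9
  1, 2, 3, 4, 5, 6, 7, 8, 9, 9, 10
  1, 2, 3, 4, 5, 6, 7, 8, 9, 10, 11

hence w(1..11) = (8, 3, 2, 4, 6, 1, 9, 7, 11, 5, 10).

7 SE-corners of the 18-cell Rothe diagram give Ess(w):

[(1, 7, 0), (2, 2, 0), (5, 1, 0), (5, 5, 3), (7, 7, 5), (9, 5, 4), (9, 10, 8)]


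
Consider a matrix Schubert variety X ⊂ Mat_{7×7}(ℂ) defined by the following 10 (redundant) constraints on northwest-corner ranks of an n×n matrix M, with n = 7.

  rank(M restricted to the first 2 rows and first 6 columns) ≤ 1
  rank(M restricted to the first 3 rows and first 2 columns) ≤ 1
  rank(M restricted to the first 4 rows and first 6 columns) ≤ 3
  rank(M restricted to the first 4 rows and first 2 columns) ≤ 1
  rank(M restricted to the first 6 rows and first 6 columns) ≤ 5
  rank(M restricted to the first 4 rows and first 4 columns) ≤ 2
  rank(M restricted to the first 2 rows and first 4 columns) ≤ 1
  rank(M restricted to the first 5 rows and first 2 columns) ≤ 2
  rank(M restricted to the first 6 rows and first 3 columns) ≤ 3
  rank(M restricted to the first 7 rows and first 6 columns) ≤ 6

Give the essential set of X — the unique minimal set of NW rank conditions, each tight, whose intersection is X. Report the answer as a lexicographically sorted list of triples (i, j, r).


Recovering R(i,j) via the rank-extension bound from the 10 conditions:

  1, 1, 1, 1, 1, 1, 1
  1, 1, 1, 1, 1, 1, 2
  1, 1, 2, 2, 2, 2, 3
  1, 1, 2, 2, 3, 3, 4
  1, 2, 3, 3, 4, 4, 5
  1, 2, 3, 4, 5, 5, 6
  1, 2, 3, 4, 5, 6, 7

so w = (1, 7, 3, 5, 2, 4, 6).

Rothe diagram D(w) (8 cells), 3 SE-corners (essential conditions):

[(2, 6, 1), (4, 2, 1), (4, 4, 2)]


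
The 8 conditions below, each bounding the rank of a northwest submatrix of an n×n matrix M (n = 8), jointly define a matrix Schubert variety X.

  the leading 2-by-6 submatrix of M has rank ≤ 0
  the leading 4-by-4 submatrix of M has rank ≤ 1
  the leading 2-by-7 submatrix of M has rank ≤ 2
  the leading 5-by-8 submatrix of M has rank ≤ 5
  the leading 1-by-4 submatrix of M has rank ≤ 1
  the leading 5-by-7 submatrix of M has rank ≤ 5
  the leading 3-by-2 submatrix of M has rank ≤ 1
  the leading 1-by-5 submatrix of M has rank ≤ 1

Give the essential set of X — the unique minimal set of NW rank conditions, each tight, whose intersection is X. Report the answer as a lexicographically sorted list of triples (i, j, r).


Propagating the 8 rank bounds to every northwest block:

  row 1: 0  0  0  0  0  0  1  1
  row 2: 0  0  0  0  0  0  1  2
  row 3: 1  1  1  1  1  1  2  3
  row 4: 1  1  1  1  2  2  3  4
  row 5: 1  2  2  2  3  3  4  5
  row 6: 1  2  3  3  4  4  5  6
  row 7: 1  2  3  4  5  5  6  7
  row 8: 1  2  3  4  5  6  7  8

second differences of R give the permutation w = (7, 8, 1, 5, 2, 3, 4, 6).

ℓ(w)=15; the 2 essential cells (i,j,r):

[(2, 6, 0), (4, 4, 1)]


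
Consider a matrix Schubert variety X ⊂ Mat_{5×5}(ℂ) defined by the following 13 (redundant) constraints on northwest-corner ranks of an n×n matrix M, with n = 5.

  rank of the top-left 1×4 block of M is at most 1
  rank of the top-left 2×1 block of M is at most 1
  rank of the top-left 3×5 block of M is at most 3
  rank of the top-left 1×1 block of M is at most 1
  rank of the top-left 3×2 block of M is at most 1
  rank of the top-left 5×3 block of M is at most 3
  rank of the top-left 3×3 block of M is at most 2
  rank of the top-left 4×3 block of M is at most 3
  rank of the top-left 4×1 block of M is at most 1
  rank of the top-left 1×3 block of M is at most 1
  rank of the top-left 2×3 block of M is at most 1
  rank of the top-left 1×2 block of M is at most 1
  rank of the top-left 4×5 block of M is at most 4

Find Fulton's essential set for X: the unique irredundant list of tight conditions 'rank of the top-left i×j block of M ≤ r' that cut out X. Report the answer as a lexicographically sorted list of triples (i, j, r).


Recovering R(i,j) via the rank-extension bound from the 13 conditions:

  i=1: 1, 1, 1, 1, 1
  i=2: 1, 1, 1, 2, 2
  i=3: 1, 1, 2, 3, 3
  i=4: 1, 2, 3, 4, 4
  i=5: 1, 2, 3, 4, 5

reading off 1-entries of Δ²R: w = (1, 4, 3, 2, 5).

ℓ(w)=3; the 2 essential cells (i,j,r):

[(2, 3, 1), (3, 2, 1)]
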